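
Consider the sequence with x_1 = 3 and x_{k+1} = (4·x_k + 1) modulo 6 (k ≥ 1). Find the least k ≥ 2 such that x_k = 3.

Computing terms: x_1 = 3, x_2 = 1, x_3 = 5, x_4 = 3.
The sequence repeats with period 3.
The value 3 next appears (with k ≥ 2) at x_4.

4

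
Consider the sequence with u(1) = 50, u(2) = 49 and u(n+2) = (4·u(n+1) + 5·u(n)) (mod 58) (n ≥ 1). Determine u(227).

Computing terms: u(1) = 50, u(2) = 49, u(3) = 40, u(4) = 57, u(5) = 22, u(6) = 25, u(7) = 36, u(8) = 37, u(9) = 38, u(10) = 47, u(11) = 30, u(12) = 7, u(13) = 4, u(14) = 51, u(15) = 50, u(16) = 49.
The sequence repeats with period 14.
So u(227) = u(1 + ((227-1) mod 14)) = u(3) = 40.

40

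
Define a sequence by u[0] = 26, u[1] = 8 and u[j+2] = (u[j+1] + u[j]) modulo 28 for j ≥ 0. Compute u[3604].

We have u[0] = 26, u[1] = 8, u[2] = 6, u[3] = 14, u[4] = 20, u[5] = 6, u[6] = 26, u[7] = 4, u[8] = 2, u[9] = 6, u[10] = 8, u[11] = 14, u[12] = 22, u[13] = 8, u[14] = 2, u[15] = 10, u[16] = 12, u[17] = 22, u[18] = 6, u[19] = 0, u[20] = 6, u[21] = 6, u[22] = 12, u[23] = 18, u[24] = 2, u[25] = 20, u[26] = 22, u[27] = 14, u[28] = 8, u[29] = 22, u[30] = 2, u[31] = 24, u[32] = 26, u[33] = 22, u[34] = 20, u[35] = 14, u[36] = 6, u[37] = 20, u[38] = 26, u[39] = 18, u[40] = 16, u[41] = 6, u[42] = 22, u[43] = 0, u[44] = 22, u[45] = 22, u[46] = 16, u[47] = 10, u[48] = 26, u[49] = 8.
The sequence repeats with period 48.
So u[3604] = u[0 + ((3604-0) mod 48)] = u[4] = 20.

20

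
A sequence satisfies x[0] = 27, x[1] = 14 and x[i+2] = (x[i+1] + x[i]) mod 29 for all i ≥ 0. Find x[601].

x[0] = 27, x[1] = 14, x[2] = 12, x[3] = 26, x[4] = 9, x[5] = 6, x[6] = 15, x[7] = 21, x[8] = 7, x[9] = 28, x[10] = 6, x[11] = 5, x[12] = 11, x[13] = 16, x[14] = 27, x[15] = 14.
Since (x[14], x[15]) = (x[0], x[1]) = (27, 14) (two consecutive terms determine the rest), the sequence is periodic with period 14.
(601 - 0) mod 14 = 13, so x[601] = x[13] = 16.

16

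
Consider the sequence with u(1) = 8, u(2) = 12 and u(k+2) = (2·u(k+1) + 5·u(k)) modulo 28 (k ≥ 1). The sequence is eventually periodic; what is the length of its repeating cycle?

Computing terms: u(1) = 8; u(2) = 12; u(3) = 8; u(4) = 20; u(5) = 24; u(6) = 8; u(7) = 24; u(8) = 4; u(9) = 16; u(10) = 24; u(11) = 16; u(12) = 12; u(13) = 20; u(14) = 16; u(15) = 20; u(16) = 8; u(17) = 4; u(18) = 20; u(19) = 4; u(20) = 24; u(21) = 12; u(22) = 4; u(23) = 12; u(24) = 16; u(25) = 8; u(26) = 12.
The sequence repeats with period 24.

24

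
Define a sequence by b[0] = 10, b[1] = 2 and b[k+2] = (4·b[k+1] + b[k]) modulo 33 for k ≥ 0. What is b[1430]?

Computing terms: b[0] = 10, b[1] = 2, b[2] = 18, b[3] = 8, b[4] = 17, b[5] = 10, b[6] = 24, b[7] = 7, b[8] = 19, b[9] = 17, b[10] = 21, b[11] = 2, b[12] = 29, b[13] = 19, b[14] = 6, b[15] = 10, b[16] = 13, b[17] = 29, b[18] = 30, b[19] = 17, b[20] = 32, b[21] = 13, b[22] = 18, b[23] = 19, b[24] = 28, b[25] = 32, b[26] = 24, b[27] = 29, b[28] = 8, b[29] = 28, b[30] = 21, b[31] = 13, b[32] = 7, b[33] = 8, b[34] = 6, b[35] = 32, b[36] = 2, b[37] = 7, b[38] = 30, b[39] = 28, b[40] = 10, b[41] = 2.
Since (b[40], b[41]) = (b[0], b[1]) = (10, 2) (two consecutive terms determine the rest), the sequence is periodic with period 40.
So b[1430] = b[0 + ((1430-0) mod 40)] = b[30] = 21.

21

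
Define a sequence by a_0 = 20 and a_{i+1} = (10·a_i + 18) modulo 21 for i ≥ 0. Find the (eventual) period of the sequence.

We have a_0 = 20, a_1 = 8, a_2 = 14, a_3 = 11, a_4 = 2, a_5 = 17, a_6 = 20.
The sequence repeats with period 6.

6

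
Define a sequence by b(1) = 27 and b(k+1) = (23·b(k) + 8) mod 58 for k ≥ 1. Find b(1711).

Computing terms: b(1) = 27, b(2) = 49, b(3) = 33, b(4) = 13, b(5) = 17, b(6) = 51, b(7) = 21, b(8) = 27.
Since b(8) = b(1) = 27, the sequence is periodic with period 7.
(1711 - 1) mod 7 = 2, so b(1711) = b(3) = 33.

33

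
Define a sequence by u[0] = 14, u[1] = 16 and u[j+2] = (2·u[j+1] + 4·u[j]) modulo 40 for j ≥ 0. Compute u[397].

8

u[0] = 14,  u[1] = 16,  u[2] = 8,  u[3] = 0,  u[4] = 32,  u[5] = 24,  u[6] = 16,  u[7] = 8.
Since (u[6], u[7]) = (u[1], u[2]) = (16, 8) (two consecutive terms determine the rest), the sequence is eventually periodic: after a pre-period of length 1 it cycles with period 5.
For j ≥ 1, u[j] depends only on (j - 1) mod 5. (397 - 1) mod 5 = 1, so u[397] = u[2] = 8.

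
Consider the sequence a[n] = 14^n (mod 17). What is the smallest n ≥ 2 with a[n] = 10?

11

We have a[1] = 14; a[2] = 9; a[3] = 7; a[4] = 13; a[5] = 12; a[6] = 15; a[7] = 6; a[8] = 16; a[9] = 3; a[10] = 8; a[11] = 10; a[12] = 4; a[13] = 5; a[14] = 2; a[15] = 11; a[16] = 1; a[17] = 14.
Since a[17] = a[1] = 14, the sequence is periodic with period 16.
The value 10 first appears (with n ≥ 2) at a[11].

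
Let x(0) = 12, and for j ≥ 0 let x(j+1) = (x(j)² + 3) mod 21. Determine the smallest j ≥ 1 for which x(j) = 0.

We have x(0) = 12, x(1) = 0, x(2) = 3, x(3) = 12.
The sequence repeats with period 3.
The value 0 first appears (with j ≥ 1) at x(1).

1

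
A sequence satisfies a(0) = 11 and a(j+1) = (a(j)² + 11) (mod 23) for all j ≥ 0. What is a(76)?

a(0) = 11, a(1) = 17, a(2) = 1, a(3) = 12, a(4) = 17.
Since a(4) = a(1) = 17, the sequence is eventually periodic: after a pre-period of length 1 it cycles with period 3.
For j ≥ 1, a(j) depends only on (j - 1) mod 3. (76 - 1) mod 3 = 0, so a(76) = a(1) = 17.

17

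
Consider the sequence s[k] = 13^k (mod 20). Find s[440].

1

Computing terms: s[1] = 13, s[2] = 9, s[3] = 17, s[4] = 1, s[5] = 13.
The sequence repeats with period 4.
So s[440] = s[1 + ((440-1) mod 4)] = s[4] = 1.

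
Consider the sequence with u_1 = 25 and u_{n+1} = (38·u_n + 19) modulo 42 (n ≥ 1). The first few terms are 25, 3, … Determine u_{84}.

9

Computing terms: u_1 = 25; u_2 = 3; u_3 = 7; u_4 = 33; u_5 = 13; u_6 = 9; u_7 = 25.
Since u_7 = u_1 = 25, the sequence is periodic with period 6.
So u_{84} = u_{1 + ((84-1) mod 6)} = u_6 = 9.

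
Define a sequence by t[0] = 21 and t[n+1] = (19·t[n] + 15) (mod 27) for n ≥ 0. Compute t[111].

12

We have t[0] = 21, t[1] = 9, t[2] = 24, t[3] = 12, t[4] = 0, t[5] = 15, t[6] = 3, t[7] = 18, t[8] = 6, t[9] = 21.
Since t[9] = t[0] = 21, the sequence is periodic with period 9.
(111 - 0) mod 9 = 3, so t[111] = t[3] = 12.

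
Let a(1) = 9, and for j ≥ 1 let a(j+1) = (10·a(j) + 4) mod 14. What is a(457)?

We have a(1) = 9, a(2) = 10, a(3) = 6, a(4) = 8, a(5) = 0, a(6) = 4, a(7) = 2, a(8) = 10.
Since a(8) = a(2) = 10, the sequence is eventually periodic: after a pre-period of length 1 it cycles with period 6.
For j ≥ 2, a(j) depends only on (j - 2) mod 6. (457 - 2) mod 6 = 5, so a(457) = a(7) = 2.

2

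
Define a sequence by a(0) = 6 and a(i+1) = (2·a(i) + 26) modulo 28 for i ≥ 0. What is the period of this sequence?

3

Computing terms: a(0) = 6, a(1) = 10, a(2) = 18, a(3) = 6.
The sequence repeats with period 3.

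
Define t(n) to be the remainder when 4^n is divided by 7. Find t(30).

t(1) = 4, t(2) = 2, t(3) = 1, t(4) = 4.
Since t(4) = t(1) = 4, the sequence is periodic with period 3.
So t(30) = t(1 + ((30-1) mod 3)) = t(3) = 1.

1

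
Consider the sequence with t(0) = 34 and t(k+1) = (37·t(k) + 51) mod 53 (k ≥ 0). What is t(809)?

15

Computing terms: t(0) = 34; t(1) = 37; t(2) = 42; t(3) = 15; t(4) = 23; t(5) = 1; t(6) = 35; t(7) = 21; t(8) = 33; t(9) = 0; t(10) = 51; t(11) = 30; t(12) = 48; t(13) = 25; t(14) = 22; t(15) = 17; t(16) = 44; t(17) = 36; t(18) = 5; t(19) = 24; t(20) = 38; t(21) = 26; t(22) = 6; t(23) = 8; t(24) = 29; t(25) = 11; t(26) = 34.
The sequence repeats with period 26.
(809 - 0) mod 26 = 3, so t(809) = t(3) = 15.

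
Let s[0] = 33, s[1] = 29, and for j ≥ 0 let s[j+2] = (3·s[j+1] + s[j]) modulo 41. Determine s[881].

Listing terms: s[0] = 33,  s[1] = 29,  s[2] = 38,  s[3] = 20,  s[4] = 16,  s[5] = 27,  s[6] = 15,  s[7] = 31,  s[8] = 26,  s[9] = 27,  s[10] = 25,  s[11] = 20,  s[12] = 3,  s[13] = 29,  s[14] = 8,  s[15] = 12,  s[16] = 3,  s[17] = 21,  s[18] = 25,  s[19] = 14,  s[20] = 26,  s[21] = 10,  s[22] = 15,  s[23] = 14,  s[24] = 16,  s[25] = 21,  s[26] = 38,  s[27] = 12,  s[28] = 33,  s[29] = 29.
The sequence repeats with period 28.
(881 - 0) mod 28 = 13, so s[881] = s[13] = 29.

29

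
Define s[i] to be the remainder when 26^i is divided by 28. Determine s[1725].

s[1] = 26, s[2] = 4, s[3] = 20, s[4] = 16, s[5] = 24, s[6] = 8, s[7] = 12, s[8] = 4.
Since s[8] = s[2] = 4, the sequence is eventually periodic: after a pre-period of length 1 it cycles with period 6.
For i ≥ 2, s[i] depends only on (i - 2) mod 6. (1725 - 2) mod 6 = 1, so s[1725] = s[3] = 20.

20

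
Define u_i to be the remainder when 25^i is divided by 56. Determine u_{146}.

Computing terms: u_1 = 25,  u_2 = 9,  u_3 = 1,  u_4 = 25.
The sequence repeats with period 3.
(146 - 1) mod 3 = 1, so u_{146} = u_2 = 9.

9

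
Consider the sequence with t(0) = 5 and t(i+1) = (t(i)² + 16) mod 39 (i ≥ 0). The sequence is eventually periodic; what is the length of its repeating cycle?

5

Listing terms: t(0) = 5, t(1) = 2, t(2) = 20, t(3) = 26, t(4) = 29, t(5) = 38, t(6) = 17, t(7) = 32, t(8) = 26.
Since t(8) = t(3) = 26, the sequence is eventually periodic: after a pre-period of length 3 it cycles with period 5.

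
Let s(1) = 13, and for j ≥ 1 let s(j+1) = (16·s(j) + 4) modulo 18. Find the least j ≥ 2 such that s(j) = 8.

5

Computing terms: s(1) = 13; s(2) = 14; s(3) = 12; s(4) = 16; s(5) = 8; s(6) = 6; s(7) = 10; s(8) = 2; s(9) = 0; s(10) = 4; s(11) = 14.
Since s(11) = s(2) = 14, the sequence is eventually periodic: after a pre-period of length 1 it cycles with period 9.
The value 8 first appears (with j ≥ 2) at s(5).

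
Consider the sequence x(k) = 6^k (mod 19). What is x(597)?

Computing terms: x(1) = 6,  x(2) = 17,  x(3) = 7,  x(4) = 4,  x(5) = 5,  x(6) = 11,  x(7) = 9,  x(8) = 16,  x(9) = 1,  x(10) = 6.
The sequence repeats with period 9.
(597 - 1) mod 9 = 2, so x(597) = x(3) = 7.

7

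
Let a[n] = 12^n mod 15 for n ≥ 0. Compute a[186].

a[0] = 1,  a[1] = 12,  a[2] = 9,  a[3] = 3,  a[4] = 6,  a[5] = 12.
Since a[5] = a[1] = 12, the sequence is eventually periodic: after a pre-period of length 1 it cycles with period 4.
For n ≥ 1, a[n] depends only on (n - 1) mod 4. (186 - 1) mod 4 = 1, so a[186] = a[2] = 9.

9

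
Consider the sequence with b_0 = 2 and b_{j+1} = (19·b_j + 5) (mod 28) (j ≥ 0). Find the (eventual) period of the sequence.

Computing terms: b_0 = 2, b_1 = 15, b_2 = 10, b_3 = 27, b_4 = 14, b_5 = 19, b_6 = 2.
The sequence repeats with period 6.

6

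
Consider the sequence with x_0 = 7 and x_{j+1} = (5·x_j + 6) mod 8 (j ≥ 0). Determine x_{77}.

1

x_0 = 7; x_1 = 1; x_2 = 3; x_3 = 5; x_4 = 7.
Since x_4 = x_0 = 7, the sequence is periodic with period 4.
(77 - 0) mod 4 = 1, so x_{77} = x_1 = 1.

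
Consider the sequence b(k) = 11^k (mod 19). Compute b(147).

Computing terms: b(0) = 1, b(1) = 11, b(2) = 7, b(3) = 1.
The sequence repeats with period 3.
(147 - 0) mod 3 = 0, so b(147) = b(0) = 1.

1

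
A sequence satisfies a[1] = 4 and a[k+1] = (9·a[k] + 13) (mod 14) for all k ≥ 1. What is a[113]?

0

We have a[1] = 4, a[2] = 7, a[3] = 6, a[4] = 11, a[5] = 0, a[6] = 13, a[7] = 4.
Since a[7] = a[1] = 4, the sequence is periodic with period 6.
(113 - 1) mod 6 = 4, so a[113] = a[5] = 0.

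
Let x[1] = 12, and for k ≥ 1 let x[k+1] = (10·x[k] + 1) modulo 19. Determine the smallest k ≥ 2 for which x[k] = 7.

2

Listing terms: x[1] = 12; x[2] = 7; x[3] = 14; x[4] = 8; x[5] = 5; x[6] = 13; x[7] = 17; x[8] = 0; x[9] = 1; x[10] = 11; x[11] = 16; x[12] = 9; x[13] = 15; x[14] = 18; x[15] = 10; x[16] = 6; x[17] = 4; x[18] = 3; x[19] = 12.
The sequence repeats with period 18.
The value 7 first appears (with k ≥ 2) at x[2].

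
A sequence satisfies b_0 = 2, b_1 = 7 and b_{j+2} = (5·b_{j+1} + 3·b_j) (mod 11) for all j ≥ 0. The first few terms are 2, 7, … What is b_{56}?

Computing terms: b_0 = 2; b_1 = 7; b_2 = 8; b_3 = 6; b_4 = 10; b_5 = 2; b_6 = 7.
Since (b_5, b_6) = (b_0, b_1) = (2, 7) (two consecutive terms determine the rest), the sequence is periodic with period 5.
(56 - 0) mod 5 = 1, so b_{56} = b_1 = 7.

7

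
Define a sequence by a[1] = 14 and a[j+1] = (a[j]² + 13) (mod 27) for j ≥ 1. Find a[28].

a[1] = 14; a[2] = 20; a[3] = 8; a[4] = 23; a[5] = 2; a[6] = 17; a[7] = 5; a[8] = 11; a[9] = 26; a[10] = 14.
Since a[10] = a[1] = 14, the sequence is periodic with period 9.
(28 - 1) mod 9 = 0, so a[28] = a[1] = 14.

14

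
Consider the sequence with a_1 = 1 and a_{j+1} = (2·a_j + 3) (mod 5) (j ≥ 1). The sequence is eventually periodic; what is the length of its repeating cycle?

Listing terms: a_1 = 1,  a_2 = 0,  a_3 = 3,  a_4 = 4,  a_5 = 1.
The sequence repeats with period 4.

4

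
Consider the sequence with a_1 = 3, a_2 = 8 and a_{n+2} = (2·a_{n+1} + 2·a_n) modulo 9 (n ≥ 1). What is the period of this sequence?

9

Computing terms: a_1 = 3,  a_2 = 8,  a_3 = 4,  a_4 = 6,  a_5 = 2,  a_6 = 7,  a_7 = 0,  a_8 = 5,  a_9 = 1,  a_{10} = 3,  a_{11} = 8.
Since (a_{10}, a_{11}) = (a_1, a_2) = (3, 8) (two consecutive terms determine the rest), the sequence is periodic with period 9.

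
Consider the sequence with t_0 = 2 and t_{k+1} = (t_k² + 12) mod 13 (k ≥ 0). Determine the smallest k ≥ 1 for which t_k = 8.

t_0 = 2,  t_1 = 3,  t_2 = 8,  t_3 = 11,  t_4 = 3.
Since t_4 = t_1 = 3, the sequence is eventually periodic: after a pre-period of length 1 it cycles with period 3.
The value 8 first appears (with k ≥ 1) at t_2.

2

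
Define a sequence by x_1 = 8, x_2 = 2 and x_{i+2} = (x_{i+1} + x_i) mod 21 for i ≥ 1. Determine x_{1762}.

We have x_1 = 8; x_2 = 2; x_3 = 10; x_4 = 12; x_5 = 1; x_6 = 13; x_7 = 14; x_8 = 6; x_9 = 20; x_{10} = 5; x_{11} = 4; x_{12} = 9; x_{13} = 13; x_{14} = 1; x_{15} = 14; x_{16} = 15; x_{17} = 8; x_{18} = 2.
The sequence repeats with period 16.
So x_{1762} = x_{1 + ((1762-1) mod 16)} = x_2 = 2.

2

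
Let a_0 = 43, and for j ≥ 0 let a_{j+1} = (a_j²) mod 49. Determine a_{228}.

43

We have a_0 = 43,  a_1 = 36,  a_2 = 22,  a_3 = 43.
The sequence repeats with period 3.
So a_{228} = a_{0 + ((228-0) mod 3)} = a_0 = 43.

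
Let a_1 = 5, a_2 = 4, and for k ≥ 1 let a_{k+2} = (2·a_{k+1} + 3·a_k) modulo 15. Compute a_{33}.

5

Computing terms: a_1 = 5,  a_2 = 4,  a_3 = 8,  a_4 = 13,  a_5 = 5,  a_6 = 4.
The sequence repeats with period 4.
So a_{33} = a_{1 + ((33-1) mod 4)} = a_1 = 5.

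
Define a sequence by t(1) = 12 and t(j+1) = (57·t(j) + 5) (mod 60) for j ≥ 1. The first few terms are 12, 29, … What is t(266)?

29

t(1) = 12,  t(2) = 29,  t(3) = 38,  t(4) = 11,  t(5) = 32,  t(6) = 29.
Since t(6) = t(2) = 29, the sequence is eventually periodic: after a pre-period of length 1 it cycles with period 4.
For j ≥ 2, t(j) depends only on (j - 2) mod 4. (266 - 2) mod 4 = 0, so t(266) = t(2) = 29.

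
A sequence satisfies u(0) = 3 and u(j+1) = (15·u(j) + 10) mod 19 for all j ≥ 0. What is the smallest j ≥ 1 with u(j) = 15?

7

Computing terms: u(0) = 3, u(1) = 17, u(2) = 18, u(3) = 14, u(4) = 11, u(5) = 4, u(6) = 13, u(7) = 15, u(8) = 7, u(9) = 1, u(10) = 6, u(11) = 5, u(12) = 9, u(13) = 12, u(14) = 0, u(15) = 10, u(16) = 8, u(17) = 16, u(18) = 3.
Since u(18) = u(0) = 3, the sequence is periodic with period 18.
The value 15 first appears (with j ≥ 1) at u(7).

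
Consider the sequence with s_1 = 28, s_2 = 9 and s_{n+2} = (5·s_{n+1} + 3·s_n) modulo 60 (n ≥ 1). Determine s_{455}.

Listing terms: s_1 = 28, s_2 = 9, s_3 = 9, s_4 = 12, s_5 = 27, s_6 = 51, s_7 = 36, s_8 = 33, s_9 = 33, s_{10} = 24, s_{11} = 39, s_{12} = 27, s_{13} = 12, s_{14} = 21, s_{15} = 21, s_{16} = 48, s_{17} = 3, s_{18} = 39, s_{19} = 24, s_{20} = 57, s_{21} = 57, s_{22} = 36, s_{23} = 51, s_{24} = 3, s_{25} = 48, s_{26} = 9, s_{27} = 9.
Since (s_{26}, s_{27}) = (s_2, s_3) = (9, 9) (two consecutive terms determine the rest), the sequence is eventually periodic: after a pre-period of length 1 it cycles with period 24.
For n ≥ 2, s_n depends only on (n - 2) mod 24. (455 - 2) mod 24 = 21, so s_{455} = s_{23} = 51.

51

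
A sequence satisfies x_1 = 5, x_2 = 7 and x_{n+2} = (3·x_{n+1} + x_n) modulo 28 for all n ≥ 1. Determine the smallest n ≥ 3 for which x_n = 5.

x_1 = 5,  x_2 = 7,  x_3 = 26,  x_4 = 1,  x_5 = 1,  x_6 = 4,  x_7 = 13,  x_8 = 15,  x_9 = 2,  x_{10} = 21,  x_{11} = 9,  x_{12} = 20,  x_{13} = 13,  x_{14} = 3,  x_{15} = 22,  x_{16} = 13,  x_{17} = 5,  x_{18} = 0,  x_{19} = 5,  x_{20} = 15,  x_{21} = 22,  x_{22} = 25,  x_{23} = 13,  x_{24} = 8,  x_{25} = 9,  x_{26} = 7,  x_{27} = 2,  x_{28} = 13,  x_{29} = 13,  x_{30} = 24,  x_{31} = 1,  x_{32} = 27,  x_{33} = 26,  x_{34} = 21,  x_{35} = 5,  x_{36} = 8,  x_{37} = 1,  x_{38} = 11,  x_{39} = 6,  x_{40} = 1,  x_{41} = 9,  x_{42} = 0,  x_{43} = 9,  x_{44} = 27,  x_{45} = 6,  x_{46} = 17,  x_{47} = 1,  x_{48} = 20,  x_{49} = 5,  x_{50} = 7.
The sequence repeats with period 48.
The value 5 first appears (with n ≥ 3) at x_{17}.

17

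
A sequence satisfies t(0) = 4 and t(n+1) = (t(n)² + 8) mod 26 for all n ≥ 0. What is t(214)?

t(0) = 4, t(1) = 24, t(2) = 12, t(3) = 22, t(4) = 24.
Since t(4) = t(1) = 24, the sequence is eventually periodic: after a pre-period of length 1 it cycles with period 3.
For n ≥ 1, t(n) depends only on (n - 1) mod 3. (214 - 1) mod 3 = 0, so t(214) = t(1) = 24.

24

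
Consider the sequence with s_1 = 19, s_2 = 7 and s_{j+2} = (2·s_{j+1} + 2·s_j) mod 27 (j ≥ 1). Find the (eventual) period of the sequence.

Computing terms: s_1 = 19,  s_2 = 7,  s_3 = 25,  s_4 = 10,  s_5 = 16,  s_6 = 25,  s_7 = 1,  s_8 = 25,  s_9 = 25,  s_{10} = 19,  s_{11} = 7.
The sequence repeats with period 9.

9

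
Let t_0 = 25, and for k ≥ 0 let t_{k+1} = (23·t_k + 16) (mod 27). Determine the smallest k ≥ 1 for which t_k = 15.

t_0 = 25,  t_1 = 24,  t_2 = 1,  t_3 = 12,  t_4 = 22,  t_5 = 9,  t_6 = 7,  t_7 = 15,  t_8 = 10,  t_9 = 3,  t_{10} = 4,  t_{11} = 0,  t_{12} = 16,  t_{13} = 6,  t_{14} = 19,  t_{15} = 21,  t_{16} = 13,  t_{17} = 18,  t_{18} = 25.
Since t_{18} = t_0 = 25, the sequence is periodic with period 18.
The value 15 first appears (with k ≥ 1) at t_7.

7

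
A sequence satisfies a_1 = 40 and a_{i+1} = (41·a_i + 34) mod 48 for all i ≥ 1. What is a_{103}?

We have a_1 = 40,  a_2 = 42,  a_3 = 28,  a_4 = 30,  a_5 = 16,  a_6 = 18,  a_7 = 4,  a_8 = 6,  a_9 = 40.
Since a_9 = a_1 = 40, the sequence is periodic with period 8.
(103 - 1) mod 8 = 6, so a_{103} = a_7 = 4.

4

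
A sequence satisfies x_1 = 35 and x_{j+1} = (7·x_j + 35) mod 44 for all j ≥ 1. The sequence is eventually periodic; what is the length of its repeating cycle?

We have x_1 = 35; x_2 = 16; x_3 = 15; x_4 = 8; x_5 = 3; x_6 = 12; x_7 = 31; x_8 = 32; x_9 = 39; x_{10} = 0; x_{11} = 35.
The sequence repeats with period 10.

10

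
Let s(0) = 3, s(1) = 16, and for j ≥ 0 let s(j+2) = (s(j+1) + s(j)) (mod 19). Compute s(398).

Computing terms: s(0) = 3, s(1) = 16, s(2) = 0, s(3) = 16, s(4) = 16, s(5) = 13, s(6) = 10, s(7) = 4, s(8) = 14, s(9) = 18, s(10) = 13, s(11) = 12, s(12) = 6, s(13) = 18, s(14) = 5, s(15) = 4, s(16) = 9, s(17) = 13, s(18) = 3, s(19) = 16.
The sequence repeats with period 18.
(398 - 0) mod 18 = 2, so s(398) = s(2) = 0.

0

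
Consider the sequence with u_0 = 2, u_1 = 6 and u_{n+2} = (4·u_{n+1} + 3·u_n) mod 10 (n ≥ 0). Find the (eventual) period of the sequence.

24

Listing terms: u_0 = 2,  u_1 = 6,  u_2 = 0,  u_3 = 8,  u_4 = 2,  u_5 = 2,  u_6 = 4,  u_7 = 2,  u_8 = 0,  u_9 = 6,  u_{10} = 4,  u_{11} = 4,  u_{12} = 8,  u_{13} = 4,  u_{14} = 0,  u_{15} = 2,  u_{16} = 8,  u_{17} = 8,  u_{18} = 6,  u_{19} = 8,  u_{20} = 0,  u_{21} = 4,  u_{22} = 6,  u_{23} = 6,  u_{24} = 2,  u_{25} = 6.
The sequence repeats with period 24.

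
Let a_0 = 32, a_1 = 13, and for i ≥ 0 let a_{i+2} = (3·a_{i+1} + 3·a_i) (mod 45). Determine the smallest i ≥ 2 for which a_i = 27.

Listing terms: a_0 = 32, a_1 = 13, a_2 = 0, a_3 = 39, a_4 = 27, a_5 = 18, a_6 = 0, a_7 = 9, a_8 = 27, a_9 = 18.
Since (a_8, a_9) = (a_4, a_5) = (27, 18) (two consecutive terms determine the rest), the sequence is eventually periodic: after a pre-period of length 4 it cycles with period 4.
The value 27 first appears (with i ≥ 2) at a_4.

4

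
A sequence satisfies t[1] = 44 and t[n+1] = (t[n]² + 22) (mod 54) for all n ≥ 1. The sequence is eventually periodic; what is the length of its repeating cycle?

9

Listing terms: t[1] = 44; t[2] = 14; t[3] = 2; t[4] = 26; t[5] = 50; t[6] = 38; t[7] = 8; t[8] = 32; t[9] = 20; t[10] = 44.
Since t[10] = t[1] = 44, the sequence is periodic with period 9.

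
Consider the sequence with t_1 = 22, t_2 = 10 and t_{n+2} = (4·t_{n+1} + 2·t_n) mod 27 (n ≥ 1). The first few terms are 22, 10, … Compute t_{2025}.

12

Computing terms: t_1 = 22; t_2 = 10; t_3 = 3; t_4 = 5; t_5 = 26; t_6 = 6; t_7 = 22; t_8 = 19; t_9 = 12; t_{10} = 5; t_{11} = 17; t_{12} = 24; t_{13} = 22; t_{14} = 1; t_{15} = 21; t_{16} = 5; t_{17} = 8; t_{18} = 15; t_{19} = 22; t_{20} = 10.
Since (t_{19}, t_{20}) = (t_1, t_2) = (22, 10) (two consecutive terms determine the rest), the sequence is periodic with period 18.
So t_{2025} = t_{1 + ((2025-1) mod 18)} = t_9 = 12.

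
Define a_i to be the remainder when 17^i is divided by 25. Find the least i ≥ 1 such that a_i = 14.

2

a_0 = 1; a_1 = 17; a_2 = 14; a_3 = 13; a_4 = 21; a_5 = 7; a_6 = 19; a_7 = 23; a_8 = 16; a_9 = 22; a_{10} = 24; a_{11} = 8; a_{12} = 11; a_{13} = 12; a_{14} = 4; a_{15} = 18; a_{16} = 6; a_{17} = 2; a_{18} = 9; a_{19} = 3; a_{20} = 1.
Since a_{20} = a_0 = 1, the sequence is periodic with period 20.
The value 14 first appears (with i ≥ 1) at a_2.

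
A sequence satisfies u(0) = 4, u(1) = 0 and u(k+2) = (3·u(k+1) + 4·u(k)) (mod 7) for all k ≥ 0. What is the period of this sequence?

6

We have u(0) = 4; u(1) = 0; u(2) = 2; u(3) = 6; u(4) = 5; u(5) = 4; u(6) = 4; u(7) = 0.
The sequence repeats with period 6.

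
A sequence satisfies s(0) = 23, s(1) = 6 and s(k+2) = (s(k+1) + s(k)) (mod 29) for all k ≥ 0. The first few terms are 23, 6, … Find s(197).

We have s(0) = 23,  s(1) = 6,  s(2) = 0,  s(3) = 6,  s(4) = 6,  s(5) = 12,  s(6) = 18,  s(7) = 1,  s(8) = 19,  s(9) = 20,  s(10) = 10,  s(11) = 1,  s(12) = 11,  s(13) = 12,  s(14) = 23,  s(15) = 6.
The sequence repeats with period 14.
(197 - 0) mod 14 = 1, so s(197) = s(1) = 6.

6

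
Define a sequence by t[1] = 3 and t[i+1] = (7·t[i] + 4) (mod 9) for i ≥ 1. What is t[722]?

We have t[1] = 3, t[2] = 7, t[3] = 8, t[4] = 6, t[5] = 1, t[6] = 2, t[7] = 0, t[8] = 4, t[9] = 5, t[10] = 3.
The sequence repeats with period 9.
(722 - 1) mod 9 = 1, so t[722] = t[2] = 7.

7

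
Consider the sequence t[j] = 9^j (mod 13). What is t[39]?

1

Computing terms: t[1] = 9,  t[2] = 3,  t[3] = 1,  t[4] = 9.
The sequence repeats with period 3.
So t[39] = t[1 + ((39-1) mod 3)] = t[3] = 1.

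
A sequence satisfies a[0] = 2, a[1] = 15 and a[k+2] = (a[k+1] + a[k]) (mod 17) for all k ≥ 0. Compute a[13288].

Listing terms: a[0] = 2, a[1] = 15, a[2] = 0, a[3] = 15, a[4] = 15, a[5] = 13, a[6] = 11, a[7] = 7, a[8] = 1, a[9] = 8, a[10] = 9, a[11] = 0, a[12] = 9, a[13] = 9, a[14] = 1, a[15] = 10, a[16] = 11, a[17] = 4, a[18] = 15, a[19] = 2, a[20] = 0, a[21] = 2, a[22] = 2, a[23] = 4, a[24] = 6, a[25] = 10, a[26] = 16, a[27] = 9, a[28] = 8, a[29] = 0, a[30] = 8, a[31] = 8, a[32] = 16, a[33] = 7, a[34] = 6, a[35] = 13, a[36] = 2, a[37] = 15.
Since (a[36], a[37]) = (a[0], a[1]) = (2, 15) (two consecutive terms determine the rest), the sequence is periodic with period 36.
(13288 - 0) mod 36 = 4, so a[13288] = a[4] = 15.

15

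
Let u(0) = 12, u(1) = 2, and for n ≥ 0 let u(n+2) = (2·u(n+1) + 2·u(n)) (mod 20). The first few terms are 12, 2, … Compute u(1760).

Listing terms: u(0) = 12, u(1) = 2, u(2) = 8, u(3) = 0, u(4) = 16, u(5) = 12, u(6) = 16, u(7) = 16, u(8) = 4, u(9) = 0, u(10) = 8, u(11) = 16, u(12) = 8, u(13) = 8, u(14) = 12, u(15) = 0, u(16) = 4, u(17) = 8, u(18) = 4, u(19) = 4, u(20) = 16, u(21) = 0, u(22) = 12, u(23) = 4, u(24) = 12, u(25) = 12, u(26) = 8, u(27) = 0.
Since (u(26), u(27)) = (u(2), u(3)) = (8, 0) (two consecutive terms determine the rest), the sequence is eventually periodic: after a pre-period of length 2 it cycles with period 24.
For n ≥ 2, u(n) depends only on (n - 2) mod 24. (1760 - 2) mod 24 = 6, so u(1760) = u(8) = 4.

4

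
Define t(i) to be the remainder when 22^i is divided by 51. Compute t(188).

4

t(0) = 1; t(1) = 22; t(2) = 25; t(3) = 40; t(4) = 13; t(5) = 31; t(6) = 19; t(7) = 10; t(8) = 16; t(9) = 46; t(10) = 43; t(11) = 28; t(12) = 4; t(13) = 37; t(14) = 49; t(15) = 7; t(16) = 1.
The sequence repeats with period 16.
So t(188) = t(0 + ((188-0) mod 16)) = t(12) = 4.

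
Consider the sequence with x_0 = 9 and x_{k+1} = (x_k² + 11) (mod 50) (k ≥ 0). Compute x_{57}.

x_0 = 9, x_1 = 42, x_2 = 25, x_3 = 36, x_4 = 7, x_5 = 10, x_6 = 11, x_7 = 32, x_8 = 35, x_9 = 36.
Since x_9 = x_3 = 36, the sequence is eventually periodic: after a pre-period of length 3 it cycles with period 6.
For k ≥ 3, x_k depends only on (k - 3) mod 6. (57 - 3) mod 6 = 0, so x_{57} = x_3 = 36.

36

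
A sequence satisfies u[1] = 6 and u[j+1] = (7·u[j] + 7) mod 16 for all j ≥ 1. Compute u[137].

We have u[1] = 6, u[2] = 1, u[3] = 14, u[4] = 9, u[5] = 6.
The sequence repeats with period 4.
So u[137] = u[1 + ((137-1) mod 4)] = u[1] = 6.

6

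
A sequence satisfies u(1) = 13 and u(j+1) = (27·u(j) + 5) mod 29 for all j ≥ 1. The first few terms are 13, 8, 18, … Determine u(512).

1

We have u(1) = 13, u(2) = 8, u(3) = 18, u(4) = 27, u(5) = 9, u(6) = 16, u(7) = 2, u(8) = 1, u(9) = 3, u(10) = 28, u(11) = 7, u(12) = 20, u(13) = 23, u(14) = 17, u(15) = 0, u(16) = 5, u(17) = 24, u(18) = 15, u(19) = 4, u(20) = 26, u(21) = 11, u(22) = 12, u(23) = 10, u(24) = 14, u(25) = 6, u(26) = 22, u(27) = 19, u(28) = 25, u(29) = 13.
Since u(29) = u(1) = 13, the sequence is periodic with period 28.
So u(512) = u(1 + ((512-1) mod 28)) = u(8) = 1.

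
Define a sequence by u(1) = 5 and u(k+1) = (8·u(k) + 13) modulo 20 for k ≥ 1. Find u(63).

17

We have u(1) = 5; u(2) = 13; u(3) = 17; u(4) = 9; u(5) = 5.
The sequence repeats with period 4.
So u(63) = u(1 + ((63-1) mod 4)) = u(3) = 17.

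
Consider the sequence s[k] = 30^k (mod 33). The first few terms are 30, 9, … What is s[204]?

15

Listing terms: s[1] = 30,  s[2] = 9,  s[3] = 6,  s[4] = 15,  s[5] = 21,  s[6] = 3,  s[7] = 24,  s[8] = 27,  s[9] = 18,  s[10] = 12,  s[11] = 30.
Since s[11] = s[1] = 30, the sequence is periodic with period 10.
(204 - 1) mod 10 = 3, so s[204] = s[4] = 15.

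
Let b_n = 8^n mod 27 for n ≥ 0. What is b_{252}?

We have b_0 = 1; b_1 = 8; b_2 = 10; b_3 = 26; b_4 = 19; b_5 = 17; b_6 = 1.
The sequence repeats with period 6.
(252 - 0) mod 6 = 0, so b_{252} = b_0 = 1.

1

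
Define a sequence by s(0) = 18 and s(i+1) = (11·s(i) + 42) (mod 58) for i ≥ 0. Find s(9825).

s(0) = 18,  s(1) = 8,  s(2) = 14,  s(3) = 22,  s(4) = 52,  s(5) = 34,  s(6) = 10,  s(7) = 36,  s(8) = 32,  s(9) = 46,  s(10) = 26,  s(11) = 38,  s(12) = 54,  s(13) = 56,  s(14) = 20,  s(15) = 30,  s(16) = 24,  s(17) = 16,  s(18) = 44,  s(19) = 4,  s(20) = 28,  s(21) = 2,  s(22) = 6,  s(23) = 50,  s(24) = 12,  s(25) = 0,  s(26) = 42,  s(27) = 40,  s(28) = 18.
The sequence repeats with period 28.
So s(9825) = s(0 + ((9825-0) mod 28)) = s(25) = 0.

0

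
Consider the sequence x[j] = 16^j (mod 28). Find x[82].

We have x[0] = 1, x[1] = 16, x[2] = 4, x[3] = 8, x[4] = 16.
Since x[4] = x[1] = 16, the sequence is eventually periodic: after a pre-period of length 1 it cycles with period 3.
For j ≥ 1, x[j] depends only on (j - 1) mod 3. (82 - 1) mod 3 = 0, so x[82] = x[1] = 16.

16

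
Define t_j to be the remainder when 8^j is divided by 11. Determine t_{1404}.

Listing terms: t_1 = 8, t_2 = 9, t_3 = 6, t_4 = 4, t_5 = 10, t_6 = 3, t_7 = 2, t_8 = 5, t_9 = 7, t_{10} = 1, t_{11} = 8.
Since t_{11} = t_1 = 8, the sequence is periodic with period 10.
So t_{1404} = t_{1 + ((1404-1) mod 10)} = t_4 = 4.

4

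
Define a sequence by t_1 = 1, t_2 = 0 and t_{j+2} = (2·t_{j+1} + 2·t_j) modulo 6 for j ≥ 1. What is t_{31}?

4

t_1 = 1, t_2 = 0, t_3 = 2, t_4 = 4, t_5 = 0, t_6 = 2.
Since (t_5, t_6) = (t_2, t_3) = (0, 2) (two consecutive terms determine the rest), the sequence is eventually periodic: after a pre-period of length 1 it cycles with period 3.
For j ≥ 2, t_j depends only on (j - 2) mod 3. (31 - 2) mod 3 = 2, so t_{31} = t_4 = 4.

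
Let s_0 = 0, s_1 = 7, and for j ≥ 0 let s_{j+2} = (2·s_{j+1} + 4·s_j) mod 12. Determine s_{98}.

8

We have s_0 = 0; s_1 = 7; s_2 = 2; s_3 = 8; s_4 = 0; s_5 = 8; s_6 = 4; s_7 = 4; s_8 = 0; s_9 = 4; s_{10} = 8; s_{11} = 8; s_{12} = 0.
Since (s_{11}, s_{12}) = (s_3, s_4) = (8, 0) (two consecutive terms determine the rest), the sequence is eventually periodic: after a pre-period of length 3 it cycles with period 8.
For j ≥ 3, s_j depends only on (j - 3) mod 8. (98 - 3) mod 8 = 7, so s_{98} = s_{10} = 8.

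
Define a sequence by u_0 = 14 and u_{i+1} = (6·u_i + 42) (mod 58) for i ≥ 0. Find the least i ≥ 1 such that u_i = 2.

10

Computing terms: u_0 = 14,  u_1 = 10,  u_2 = 44,  u_3 = 16,  u_4 = 22,  u_5 = 0,  u_6 = 42,  u_7 = 4,  u_8 = 8,  u_9 = 32,  u_{10} = 2,  u_{11} = 54,  u_{12} = 18,  u_{13} = 34,  u_{14} = 14.
Since u_{14} = u_0 = 14, the sequence is periodic with period 14.
The value 2 first appears (with i ≥ 1) at u_{10}.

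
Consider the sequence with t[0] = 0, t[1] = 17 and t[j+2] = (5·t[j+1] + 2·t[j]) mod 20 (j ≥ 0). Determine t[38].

5

Listing terms: t[0] = 0; t[1] = 17; t[2] = 5; t[3] = 19; t[4] = 5; t[5] = 3; t[6] = 5; t[7] = 11; t[8] = 5; t[9] = 7; t[10] = 5; t[11] = 19.
Since (t[10], t[11]) = (t[2], t[3]) = (5, 19) (two consecutive terms determine the rest), the sequence is eventually periodic: after a pre-period of length 2 it cycles with period 8.
For j ≥ 2, t[j] depends only on (j - 2) mod 8. (38 - 2) mod 8 = 4, so t[38] = t[6] = 5.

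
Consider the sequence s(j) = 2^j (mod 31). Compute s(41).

2

We have s(1) = 2; s(2) = 4; s(3) = 8; s(4) = 16; s(5) = 1; s(6) = 2.
The sequence repeats with period 5.
(41 - 1) mod 5 = 0, so s(41) = s(1) = 2.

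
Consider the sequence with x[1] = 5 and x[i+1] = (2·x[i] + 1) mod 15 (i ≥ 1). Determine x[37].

5

We have x[1] = 5; x[2] = 11; x[3] = 8; x[4] = 2; x[5] = 5.
The sequence repeats with period 4.
(37 - 1) mod 4 = 0, so x[37] = x[1] = 5.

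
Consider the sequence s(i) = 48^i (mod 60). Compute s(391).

12

We have s(0) = 1, s(1) = 48, s(2) = 24, s(3) = 12, s(4) = 36, s(5) = 48.
Since s(5) = s(1) = 48, the sequence is eventually periodic: after a pre-period of length 1 it cycles with period 4.
For i ≥ 1, s(i) depends only on (i - 1) mod 4. (391 - 1) mod 4 = 2, so s(391) = s(3) = 12.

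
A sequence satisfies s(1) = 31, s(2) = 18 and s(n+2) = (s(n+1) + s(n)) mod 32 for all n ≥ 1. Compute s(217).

We have s(1) = 31,  s(2) = 18,  s(3) = 17,  s(4) = 3,  s(5) = 20,  s(6) = 23,  s(7) = 11,  s(8) = 2,  s(9) = 13,  s(10) = 15,  s(11) = 28,  s(12) = 11,  s(13) = 7,  s(14) = 18,  s(15) = 25,  s(16) = 11,  s(17) = 4,  s(18) = 15,  s(19) = 19,  s(20) = 2,  s(21) = 21,  s(22) = 23,  s(23) = 12,  s(24) = 3,  s(25) = 15,  s(26) = 18,  s(27) = 1,  s(28) = 19,  s(29) = 20,  s(30) = 7,  s(31) = 27,  s(32) = 2,  s(33) = 29,  s(34) = 31,  s(35) = 28,  s(36) = 27,  s(37) = 23,  s(38) = 18,  s(39) = 9,  s(40) = 27,  s(41) = 4,  s(42) = 31,  s(43) = 3,  s(44) = 2,  s(45) = 5,  s(46) = 7,  s(47) = 12,  s(48) = 19,  s(49) = 31,  s(50) = 18.
Since (s(49), s(50)) = (s(1), s(2)) = (31, 18) (two consecutive terms determine the rest), the sequence is periodic with period 48.
So s(217) = s(1 + ((217-1) mod 48)) = s(25) = 15.

15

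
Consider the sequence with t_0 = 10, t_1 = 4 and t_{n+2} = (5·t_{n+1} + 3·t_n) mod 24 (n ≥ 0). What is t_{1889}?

Listing terms: t_0 = 10,  t_1 = 4,  t_2 = 2,  t_3 = 22,  t_4 = 20,  t_5 = 22,  t_6 = 2,  t_7 = 4,  t_8 = 2.
Since (t_7, t_8) = (t_1, t_2) = (4, 2) (two consecutive terms determine the rest), the sequence is eventually periodic: after a pre-period of length 1 it cycles with period 6.
For n ≥ 1, t_n depends only on (n - 1) mod 6. (1889 - 1) mod 6 = 4, so t_{1889} = t_5 = 22.

22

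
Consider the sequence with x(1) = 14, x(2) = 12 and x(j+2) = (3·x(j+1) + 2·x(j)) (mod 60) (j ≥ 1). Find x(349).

Listing terms: x(1) = 14, x(2) = 12, x(3) = 4, x(4) = 36, x(5) = 56, x(6) = 0, x(7) = 52, x(8) = 36, x(9) = 32, x(10) = 48, x(11) = 28, x(12) = 0, x(13) = 56, x(14) = 48, x(15) = 16, x(16) = 24, x(17) = 44, x(18) = 0, x(19) = 28, x(20) = 24, x(21) = 8, x(22) = 12, x(23) = 52, x(24) = 0, x(25) = 44, x(26) = 12, x(27) = 4.
Since (x(26), x(27)) = (x(2), x(3)) = (12, 4) (two consecutive terms determine the rest), the sequence is eventually periodic: after a pre-period of length 1 it cycles with period 24.
For j ≥ 2, x(j) depends only on (j - 2) mod 24. (349 - 2) mod 24 = 11, so x(349) = x(13) = 56.

56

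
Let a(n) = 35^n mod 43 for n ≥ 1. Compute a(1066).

21

Computing terms: a(1) = 35,  a(2) = 21,  a(3) = 4,  a(4) = 11,  a(5) = 41,  a(6) = 16,  a(7) = 1,  a(8) = 35.
Since a(8) = a(1) = 35, the sequence is periodic with period 7.
(1066 - 1) mod 7 = 1, so a(1066) = a(2) = 21.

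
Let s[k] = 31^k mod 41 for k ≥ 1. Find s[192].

18

s[1] = 31, s[2] = 18, s[3] = 25, s[4] = 37, s[5] = 40, s[6] = 10, s[7] = 23, s[8] = 16, s[9] = 4, s[10] = 1, s[11] = 31.
The sequence repeats with period 10.
(192 - 1) mod 10 = 1, so s[192] = s[2] = 18.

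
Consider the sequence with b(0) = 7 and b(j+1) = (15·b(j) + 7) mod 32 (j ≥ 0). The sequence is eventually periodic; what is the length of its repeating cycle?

b(0) = 7,  b(1) = 16,  b(2) = 23,  b(3) = 0,  b(4) = 7.
Since b(4) = b(0) = 7, the sequence is periodic with period 4.

4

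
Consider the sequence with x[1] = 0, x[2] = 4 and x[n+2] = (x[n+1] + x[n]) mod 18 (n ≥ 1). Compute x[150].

Listing terms: x[1] = 0,  x[2] = 4,  x[3] = 4,  x[4] = 8,  x[5] = 12,  x[6] = 2,  x[7] = 14,  x[8] = 16,  x[9] = 12,  x[10] = 10,  x[11] = 4,  x[12] = 14,  x[13] = 0,  x[14] = 14,  x[15] = 14,  x[16] = 10,  x[17] = 6,  x[18] = 16,  x[19] = 4,  x[20] = 2,  x[21] = 6,  x[22] = 8,  x[23] = 14,  x[24] = 4,  x[25] = 0,  x[26] = 4.
The sequence repeats with period 24.
(150 - 1) mod 24 = 5, so x[150] = x[6] = 2.

2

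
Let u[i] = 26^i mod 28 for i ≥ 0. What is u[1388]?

4

Listing terms: u[0] = 1; u[1] = 26; u[2] = 4; u[3] = 20; u[4] = 16; u[5] = 24; u[6] = 8; u[7] = 12; u[8] = 4.
Since u[8] = u[2] = 4, the sequence is eventually periodic: after a pre-period of length 2 it cycles with period 6.
For i ≥ 2, u[i] depends only on (i - 2) mod 6. (1388 - 2) mod 6 = 0, so u[1388] = u[2] = 4.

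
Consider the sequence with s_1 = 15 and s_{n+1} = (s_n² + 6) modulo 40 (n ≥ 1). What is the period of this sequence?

3

Listing terms: s_1 = 15, s_2 = 31, s_3 = 7, s_4 = 15.
The sequence repeats with period 3.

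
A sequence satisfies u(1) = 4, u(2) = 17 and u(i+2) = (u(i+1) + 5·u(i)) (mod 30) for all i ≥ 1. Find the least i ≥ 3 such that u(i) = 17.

6

Computing terms: u(1) = 4,  u(2) = 17,  u(3) = 7,  u(4) = 2,  u(5) = 7,  u(6) = 17,  u(7) = 22,  u(8) = 17,  u(9) = 7.
Since (u(8), u(9)) = (u(2), u(3)) = (17, 7) (two consecutive terms determine the rest), the sequence is eventually periodic: after a pre-period of length 1 it cycles with period 6.
The value 17 first appears (with i ≥ 3) at u(6).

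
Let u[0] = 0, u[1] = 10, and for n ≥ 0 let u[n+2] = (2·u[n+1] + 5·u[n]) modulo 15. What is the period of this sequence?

Computing terms: u[0] = 0, u[1] = 10, u[2] = 5, u[3] = 0, u[4] = 10.
Since (u[3], u[4]) = (u[0], u[1]) = (0, 10) (two consecutive terms determine the rest), the sequence is periodic with period 3.

3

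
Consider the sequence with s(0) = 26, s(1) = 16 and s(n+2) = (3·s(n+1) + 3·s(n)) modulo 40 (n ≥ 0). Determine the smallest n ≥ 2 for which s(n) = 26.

3

Listing terms: s(0) = 26,  s(1) = 16,  s(2) = 6,  s(3) = 26,  s(4) = 16.
The sequence repeats with period 3.
The value 26 next appears (with n ≥ 2) at s(3).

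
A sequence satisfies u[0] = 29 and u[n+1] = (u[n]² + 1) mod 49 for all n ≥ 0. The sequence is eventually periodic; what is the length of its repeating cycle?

We have u[0] = 29; u[1] = 9; u[2] = 33; u[3] = 12; u[4] = 47; u[5] = 5; u[6] = 26; u[7] = 40; u[8] = 33.
Since u[8] = u[2] = 33, the sequence is eventually periodic: after a pre-period of length 2 it cycles with period 6.

6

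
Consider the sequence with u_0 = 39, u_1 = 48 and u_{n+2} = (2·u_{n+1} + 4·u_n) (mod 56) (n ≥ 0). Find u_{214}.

32

u_0 = 39; u_1 = 48; u_2 = 28; u_3 = 24; u_4 = 48; u_5 = 24; u_6 = 16; u_7 = 16; u_8 = 40; u_9 = 32; u_{10} = 0; u_{11} = 16; u_{12} = 32; u_{13} = 16; u_{14} = 48; u_{15} = 48; u_{16} = 8; u_{17} = 40; u_{18} = 0; u_{19} = 48; u_{20} = 40; u_{21} = 48; u_{22} = 32; u_{23} = 32; u_{24} = 24; u_{25} = 8; u_{26} = 0; u_{27} = 32; u_{28} = 8; u_{29} = 32; u_{30} = 40; u_{31} = 40; u_{32} = 16; u_{33} = 24; u_{34} = 0; u_{35} = 40; u_{36} = 24; u_{37} = 40; u_{38} = 8; u_{39} = 8; u_{40} = 48; u_{41} = 16; u_{42} = 0; u_{43} = 8; u_{44} = 16; u_{45} = 8; u_{46} = 24; u_{47} = 24; u_{48} = 32; u_{49} = 48; u_{50} = 0; u_{51} = 24; u_{52} = 48.
Since (u_{51}, u_{52}) = (u_3, u_4) = (24, 48) (two consecutive terms determine the rest), the sequence is eventually periodic: after a pre-period of length 3 it cycles with period 48.
For n ≥ 3, u_n depends only on (n - 3) mod 48. (214 - 3) mod 48 = 19, so u_{214} = u_{22} = 32.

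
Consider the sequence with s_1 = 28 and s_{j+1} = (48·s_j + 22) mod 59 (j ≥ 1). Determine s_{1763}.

33

We have s_1 = 28, s_2 = 9, s_3 = 41, s_4 = 43, s_5 = 21, s_6 = 27, s_7 = 20, s_8 = 38, s_9 = 17, s_{10} = 12, s_{11} = 8, s_{12} = 52, s_{13} = 40, s_{14} = 54, s_{15} = 18, s_{16} = 1, s_{17} = 11, s_{18} = 19, s_{19} = 49, s_{20} = 14, s_{21} = 45, s_{22} = 58, s_{23} = 33, s_{24} = 13, s_{25} = 56, s_{26} = 55, s_{27} = 7, s_{28} = 4, s_{29} = 37, s_{30} = 28.
The sequence repeats with period 29.
(1763 - 1) mod 29 = 22, so s_{1763} = s_{23} = 33.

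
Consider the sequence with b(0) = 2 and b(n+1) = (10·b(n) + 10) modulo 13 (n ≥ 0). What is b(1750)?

1

Computing terms: b(0) = 2,  b(1) = 4,  b(2) = 11,  b(3) = 3,  b(4) = 1,  b(5) = 7,  b(6) = 2.
The sequence repeats with period 6.
(1750 - 0) mod 6 = 4, so b(1750) = b(4) = 1.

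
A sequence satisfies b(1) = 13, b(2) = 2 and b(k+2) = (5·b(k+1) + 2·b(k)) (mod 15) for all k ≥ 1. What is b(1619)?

11

b(1) = 13,  b(2) = 2,  b(3) = 6,  b(4) = 4,  b(5) = 2,  b(6) = 3,  b(7) = 4,  b(8) = 11,  b(9) = 3,  b(10) = 7,  b(11) = 11,  b(12) = 9,  b(13) = 7,  b(14) = 8,  b(15) = 9,  b(16) = 1,  b(17) = 8,  b(18) = 12,  b(19) = 1,  b(20) = 14,  b(21) = 12,  b(22) = 13,  b(23) = 14,  b(24) = 6,  b(25) = 13,  b(26) = 2.
Since (b(25), b(26)) = (b(1), b(2)) = (13, 2) (two consecutive terms determine the rest), the sequence is periodic with period 24.
(1619 - 1) mod 24 = 10, so b(1619) = b(11) = 11.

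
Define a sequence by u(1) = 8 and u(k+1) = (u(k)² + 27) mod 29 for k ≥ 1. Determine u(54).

Listing terms: u(1) = 8, u(2) = 4, u(3) = 14, u(4) = 20, u(5) = 21, u(6) = 4.
Since u(6) = u(2) = 4, the sequence is eventually periodic: after a pre-period of length 1 it cycles with period 4.
For k ≥ 2, u(k) depends only on (k - 2) mod 4. (54 - 2) mod 4 = 0, so u(54) = u(2) = 4.

4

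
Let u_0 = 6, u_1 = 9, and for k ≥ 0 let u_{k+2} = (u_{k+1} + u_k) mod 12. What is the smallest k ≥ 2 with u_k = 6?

6

We have u_0 = 6,  u_1 = 9,  u_2 = 3,  u_3 = 0,  u_4 = 3,  u_5 = 3,  u_6 = 6,  u_7 = 9.
The sequence repeats with period 6.
The value 6 next appears (with k ≥ 2) at u_6.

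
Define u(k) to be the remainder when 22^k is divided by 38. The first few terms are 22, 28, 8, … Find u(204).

26

Computing terms: u(1) = 22,  u(2) = 28,  u(3) = 8,  u(4) = 24,  u(5) = 34,  u(6) = 26,  u(7) = 2,  u(8) = 6,  u(9) = 18,  u(10) = 16,  u(11) = 10,  u(12) = 30,  u(13) = 14,  u(14) = 4,  u(15) = 12,  u(16) = 36,  u(17) = 32,  u(18) = 20,  u(19) = 22.
Since u(19) = u(1) = 22, the sequence is periodic with period 18.
(204 - 1) mod 18 = 5, so u(204) = u(6) = 26.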